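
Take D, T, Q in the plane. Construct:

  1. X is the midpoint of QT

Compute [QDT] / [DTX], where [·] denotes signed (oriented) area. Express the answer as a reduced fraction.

Set D = (0, 0), T = (1, 0), Q = (0, 1); any affine frame gives the same invariant.
1. X is the midpoint of QT ⇒ X = (1/2, 1/2)
2·[QDT] = 1, 2·[DTX] = 1/2
[QDT]:[DTX] = 1:1/2 = 2

[QDT]:[DTX] = 2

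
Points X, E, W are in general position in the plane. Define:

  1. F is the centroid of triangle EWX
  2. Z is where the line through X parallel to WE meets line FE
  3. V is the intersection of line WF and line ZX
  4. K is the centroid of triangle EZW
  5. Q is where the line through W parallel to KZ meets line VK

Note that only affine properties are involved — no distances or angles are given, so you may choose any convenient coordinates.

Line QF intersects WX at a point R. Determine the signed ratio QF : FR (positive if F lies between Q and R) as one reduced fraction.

Assign X = (0, 0), E = (1, 0), W = (0, 1) — the answer is frame-independent, so this choice is without loss of generality.
1. F is the centroid of triangle EWX ⇒ F = (1/3, 1/3)
2. Z is where the line through X parallel to WE meets line FE ⇒ Z = (-1, 1)
3. V is the intersection of line WF and line ZX ⇒ V = (1, -1)
4. K is the centroid of triangle EZW ⇒ K = (0, 2/3)
5. Q is where the line through W parallel to KZ meets line VK ⇒ Q = (-1/4, 13/12)
line QF meets WX at R = (0, 16/21)
F = Q + t·(R−Q) with t = 7/3, so QF:FR = 7/3:-4/3

QF:FR = -7/4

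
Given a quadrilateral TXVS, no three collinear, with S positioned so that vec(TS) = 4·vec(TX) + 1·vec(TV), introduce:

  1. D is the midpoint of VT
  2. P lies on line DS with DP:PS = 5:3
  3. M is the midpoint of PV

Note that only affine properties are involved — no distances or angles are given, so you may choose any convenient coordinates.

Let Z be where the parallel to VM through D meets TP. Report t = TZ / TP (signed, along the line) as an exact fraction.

Assign T = (0, 0), X = (1, 0), V = (0, 1), S = (4, 1) — the answer is frame-independent, so this choice is without loss of generality.
1. D is the midpoint of VT ⇒ D = (0, 1/2)
2. P lies on line DS with DP:PS = 5:3 ⇒ P = (5/2, 13/16)
3. M is the midpoint of PV ⇒ M = (5/4, 29/32)
through D parallel to VM: direction (5/4, -3/32); meets TP at Z = (5/4, 13/32)
Z = T + t·(P−T) with t = 1/2

t = 1/2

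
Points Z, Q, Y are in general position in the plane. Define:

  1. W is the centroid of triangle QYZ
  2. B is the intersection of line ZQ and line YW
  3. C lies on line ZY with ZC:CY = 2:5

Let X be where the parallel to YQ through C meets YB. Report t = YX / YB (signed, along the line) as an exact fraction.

Choose coordinates Z = (0, 0), Q = (1, 0), Y = (0, 1).
1. W is the centroid of triangle QYZ ⇒ W = (1/3, 1/3)
2. B is the intersection of line ZQ and line YW ⇒ B = (1/2, 0)
3. C lies on line ZY with ZC:CY = 2:5 ⇒ C = (0, 2/7)
through C parallel to YQ: direction (1, -1); meets YB at X = (5/7, -3/7)
X = Y + t·(B−Y) with t = 10/7

t = 10/7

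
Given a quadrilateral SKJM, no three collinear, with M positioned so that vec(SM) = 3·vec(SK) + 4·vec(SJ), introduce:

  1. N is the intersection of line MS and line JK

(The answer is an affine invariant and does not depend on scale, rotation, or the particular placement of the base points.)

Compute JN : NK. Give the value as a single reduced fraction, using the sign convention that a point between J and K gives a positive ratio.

JN:NK = 3/4

Set S = (0, 0), K = (1, 0), J = (0, 1), M = (3, 4); any affine frame gives the same invariant.
1. N is the intersection of line MS and line JK ⇒ N = (3/7, 4/7)
N = J + t·(K−J) with t = 3/7, so JN:NK = t:(1−t) = 3/7:4/7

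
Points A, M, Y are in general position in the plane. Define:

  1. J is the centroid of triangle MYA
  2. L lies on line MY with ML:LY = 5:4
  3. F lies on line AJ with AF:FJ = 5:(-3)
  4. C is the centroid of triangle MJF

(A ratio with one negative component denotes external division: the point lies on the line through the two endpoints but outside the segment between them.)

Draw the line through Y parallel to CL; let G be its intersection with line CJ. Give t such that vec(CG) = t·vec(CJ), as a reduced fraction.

t = -8/13

Assign A = (0, 0), M = (1, 0), Y = (0, 1) — the answer is frame-independent, so this choice is without loss of generality.
1. J is the centroid of triangle MYA ⇒ J = (1/3, 1/3)
2. L lies on line MY with ML:LY = 5:4 ⇒ L = (4/9, 5/9)
3. F lies on line AJ with AF:FJ = 5:(-3) ⇒ F = (5/6, 5/6)
4. C is the centroid of triangle MJF ⇒ C = (13/18, 7/18)
through Y parallel to CL: direction (-5/18, 1/6); meets CJ at G = (25/26, 11/26)
G = C + t·(J−C) with t = -8/13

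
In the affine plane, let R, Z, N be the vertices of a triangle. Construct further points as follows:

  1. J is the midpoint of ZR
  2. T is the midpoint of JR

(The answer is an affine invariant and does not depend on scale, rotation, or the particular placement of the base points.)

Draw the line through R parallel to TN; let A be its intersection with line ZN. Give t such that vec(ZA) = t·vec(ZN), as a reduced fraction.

Choose coordinates R = (0, 0), Z = (1, 0), N = (0, 1).
1. J is the midpoint of ZR ⇒ J = (1/2, 0)
2. T is the midpoint of JR ⇒ T = (1/4, 0)
through R parallel to TN: direction (-1/4, 1); meets ZN at A = (-1/3, 4/3)
A = Z + t·(N−Z) with t = 4/3

t = 4/3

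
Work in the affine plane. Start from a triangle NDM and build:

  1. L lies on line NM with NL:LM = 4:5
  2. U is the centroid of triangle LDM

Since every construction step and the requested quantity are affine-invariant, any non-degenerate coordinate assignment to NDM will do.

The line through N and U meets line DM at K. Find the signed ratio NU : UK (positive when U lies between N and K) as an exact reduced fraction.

NU:UK = 22/5

Set N = (0, 0), D = (1, 0), M = (0, 1); any affine frame gives the same invariant.
1. L lies on line NM with NL:LM = 4:5 ⇒ L = (0, 4/9)
2. U is the centroid of triangle LDM ⇒ U = (1/3, 13/27)
line NU meets DM at K = (9/22, 13/22)
U = N + t·(K−N) with t = 22/27, so NU:UK = 22/27:5/27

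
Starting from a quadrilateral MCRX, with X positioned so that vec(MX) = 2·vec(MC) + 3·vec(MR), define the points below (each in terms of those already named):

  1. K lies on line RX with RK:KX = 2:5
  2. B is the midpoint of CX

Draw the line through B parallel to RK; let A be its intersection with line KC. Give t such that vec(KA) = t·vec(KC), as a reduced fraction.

t = 1/2

Assign M = (0, 0), C = (1, 0), R = (0, 1), X = (2, 3) — the answer is frame-independent, so this choice is without loss of generality.
1. K lies on line RX with RK:KX = 2:5 ⇒ K = (4/7, 11/7)
2. B is the midpoint of CX ⇒ B = (3/2, 3/2)
through B parallel to RK: direction (4/7, 4/7); meets KC at A = (11/14, 11/14)
A = K + t·(C−K) with t = 1/2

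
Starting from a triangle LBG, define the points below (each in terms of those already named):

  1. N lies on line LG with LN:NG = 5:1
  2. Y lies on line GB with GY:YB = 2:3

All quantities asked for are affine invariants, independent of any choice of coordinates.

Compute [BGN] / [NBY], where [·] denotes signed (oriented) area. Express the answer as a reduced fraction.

[BGN]:[NBY] = 5/3

Assign L = (0, 0), B = (1, 0), G = (0, 1) — the answer is frame-independent, so this choice is without loss of generality.
1. N lies on line LG with LN:NG = 5:1 ⇒ N = (0, 5/6)
2. Y lies on line GB with GY:YB = 2:3 ⇒ Y = (2/5, 3/5)
2·[BGN] = 1/6, 2·[NBY] = 1/10
[BGN]:[NBY] = 1/6:1/10 = 5/3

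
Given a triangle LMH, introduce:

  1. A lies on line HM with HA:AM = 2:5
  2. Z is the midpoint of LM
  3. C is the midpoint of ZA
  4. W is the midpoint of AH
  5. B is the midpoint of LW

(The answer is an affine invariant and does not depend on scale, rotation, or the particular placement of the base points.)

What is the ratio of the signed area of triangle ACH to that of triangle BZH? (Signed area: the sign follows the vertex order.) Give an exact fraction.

Choose coordinates L = (0, 0), M = (1, 0), H = (0, 1).
1. A lies on line HM with HA:AM = 2:5 ⇒ A = (2/7, 5/7)
2. Z is the midpoint of LM ⇒ Z = (1/2, 0)
3. C is the midpoint of ZA ⇒ C = (11/28, 5/14)
4. W is the midpoint of AH ⇒ W = (1/7, 6/7)
5. B is the midpoint of LW ⇒ B = (1/14, 3/7)
2·[ACH] = -1/14, 2·[BZH] = 3/14
[ACH]:[BZH] = -1/14:3/14 = -1/3

[ACH]:[BZH] = -1/3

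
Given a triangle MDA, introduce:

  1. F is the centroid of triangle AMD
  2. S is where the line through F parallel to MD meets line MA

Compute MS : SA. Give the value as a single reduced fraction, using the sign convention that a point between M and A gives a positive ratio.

Assign M = (0, 0), D = (1, 0), A = (0, 1) — the answer is frame-independent, so this choice is without loss of generality.
1. F is the centroid of triangle AMD ⇒ F = (1/3, 1/3)
2. S is where the line through F parallel to MD meets line MA ⇒ S = (0, 1/3)
S = M + t·(A−M) with t = 1/3, so MS:SA = t:(1−t) = 1/3:2/3

MS:SA = 1/2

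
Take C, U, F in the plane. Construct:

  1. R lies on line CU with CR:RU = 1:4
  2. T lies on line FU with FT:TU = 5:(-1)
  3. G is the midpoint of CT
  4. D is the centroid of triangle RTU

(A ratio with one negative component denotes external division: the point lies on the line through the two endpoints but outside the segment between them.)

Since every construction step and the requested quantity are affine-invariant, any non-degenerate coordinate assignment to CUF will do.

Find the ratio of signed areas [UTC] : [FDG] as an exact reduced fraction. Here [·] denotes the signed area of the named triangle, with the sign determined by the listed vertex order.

[UTC]:[FDG] = 30/29

Assign C = (0, 0), U = (1, 0), F = (0, 1) — the answer is frame-independent, so this choice is without loss of generality.
1. R lies on line CU with CR:RU = 1:4 ⇒ R = (1/5, 0)
2. T lies on line FU with FT:TU = 5:(-1) ⇒ T = (5/4, -1/4)
3. G is the midpoint of CT ⇒ G = (5/8, -1/8)
4. D is the centroid of triangle RTU ⇒ D = (49/60, -1/12)
2·[UTC] = -1/4, 2·[FDG] = -29/120
[UTC]:[FDG] = -1/4:-29/120 = 30/29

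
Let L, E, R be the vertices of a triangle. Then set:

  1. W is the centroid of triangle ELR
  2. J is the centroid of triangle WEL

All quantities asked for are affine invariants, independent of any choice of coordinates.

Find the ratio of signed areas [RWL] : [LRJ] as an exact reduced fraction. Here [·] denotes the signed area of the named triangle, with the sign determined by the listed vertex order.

[RWL]:[LRJ] = 3/4

Assign L = (0, 0), E = (1, 0), R = (0, 1) — the answer is frame-independent, so this choice is without loss of generality.
1. W is the centroid of triangle ELR ⇒ W = (1/3, 1/3)
2. J is the centroid of triangle WEL ⇒ J = (4/9, 1/9)
2·[RWL] = -1/3, 2·[LRJ] = -4/9
[RWL]:[LRJ] = -1/3:-4/9 = 3/4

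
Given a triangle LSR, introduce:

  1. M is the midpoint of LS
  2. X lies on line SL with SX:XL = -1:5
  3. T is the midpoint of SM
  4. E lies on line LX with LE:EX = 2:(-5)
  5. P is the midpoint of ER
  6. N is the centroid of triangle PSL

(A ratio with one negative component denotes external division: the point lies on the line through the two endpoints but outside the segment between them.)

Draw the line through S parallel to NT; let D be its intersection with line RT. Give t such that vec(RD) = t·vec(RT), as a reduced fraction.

t = 28/31

Choose coordinates L = (0, 0), S = (1, 0), R = (0, 1).
1. M is the midpoint of LS ⇒ M = (1/2, 0)
2. X lies on line SL with SX:XL = -1:5 ⇒ X = (5/4, 0)
3. T is the midpoint of SM ⇒ T = (3/4, 0)
4. E lies on line LX with LE:EX = 2:(-5) ⇒ E = (-5/6, 0)
5. P is the midpoint of ER ⇒ P = (-5/12, 1/2)
6. N is the centroid of triangle PSL ⇒ N = (7/36, 1/6)
through S parallel to NT: direction (5/9, -1/6); meets RT at D = (21/31, 3/31)
D = R + t·(T−R) with t = 28/31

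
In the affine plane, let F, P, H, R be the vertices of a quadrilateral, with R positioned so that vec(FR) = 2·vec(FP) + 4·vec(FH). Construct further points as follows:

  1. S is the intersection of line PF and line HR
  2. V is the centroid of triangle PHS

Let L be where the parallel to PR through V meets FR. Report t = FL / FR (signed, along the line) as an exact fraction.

t = 1/36

Choose coordinates F = (0, 0), P = (1, 0), H = (0, 1), R = (2, 4).
1. S is the intersection of line PF and line HR ⇒ S = (-2/3, 0)
2. V is the centroid of triangle PHS ⇒ V = (1/9, 1/3)
through V parallel to PR: direction (1, 4); meets FR at L = (1/18, 1/9)
L = F + t·(R−F) with t = 1/36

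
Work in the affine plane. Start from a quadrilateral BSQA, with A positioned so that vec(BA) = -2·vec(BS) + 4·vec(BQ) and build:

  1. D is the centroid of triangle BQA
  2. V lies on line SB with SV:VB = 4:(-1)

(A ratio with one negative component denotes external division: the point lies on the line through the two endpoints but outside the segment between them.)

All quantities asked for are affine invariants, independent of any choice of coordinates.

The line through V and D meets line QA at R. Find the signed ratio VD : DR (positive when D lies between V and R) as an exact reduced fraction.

Choose coordinates B = (0, 0), S = (1, 0), Q = (0, 1), A = (-2, 4).
1. D is the centroid of triangle BQA ⇒ D = (-2/3, 5/3)
2. V lies on line SB with SV:VB = 4:(-1) ⇒ V = (-1/3, 0)
line VD meets QA at R = (-16/21, 15/7)
D = V + t·(R−V) with t = 7/9, so VD:DR = 7/9:2/9

VD:DR = 7/2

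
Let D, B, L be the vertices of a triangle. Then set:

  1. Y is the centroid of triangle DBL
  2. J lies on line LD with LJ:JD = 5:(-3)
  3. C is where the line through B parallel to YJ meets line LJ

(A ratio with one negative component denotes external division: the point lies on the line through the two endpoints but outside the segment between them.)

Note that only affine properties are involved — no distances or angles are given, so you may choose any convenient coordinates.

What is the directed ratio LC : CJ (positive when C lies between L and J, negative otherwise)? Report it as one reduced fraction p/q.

Choose coordinates D = (0, 0), B = (1, 0), L = (0, 1).
1. Y is the centroid of triangle DBL ⇒ Y = (1/3, 1/3)
2. J lies on line LD with LJ:JD = 5:(-3) ⇒ J = (0, -3/2)
3. C is where the line through B parallel to YJ meets line LJ ⇒ C = (0, -11/2)
C = L + t·(J−L) with t = 13/5, so LC:CJ = t:(1−t) = 13/5:-8/5

LC:CJ = -13/8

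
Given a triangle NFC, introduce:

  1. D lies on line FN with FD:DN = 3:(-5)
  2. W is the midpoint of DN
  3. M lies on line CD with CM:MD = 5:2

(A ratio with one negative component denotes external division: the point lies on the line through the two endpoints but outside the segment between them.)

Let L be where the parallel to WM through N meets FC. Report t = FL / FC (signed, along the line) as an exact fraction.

t = 8/23

Work in coordinates with N = (0, 0), F = (1, 0), C = (0, 1).
1. D lies on line FN with FD:DN = 3:(-5) ⇒ D = (5/2, 0)
2. W is the midpoint of DN ⇒ W = (5/4, 0)
3. M lies on line CD with CM:MD = 5:2 ⇒ M = (25/14, 2/7)
through N parallel to WM: direction (15/28, 2/7); meets FC at L = (15/23, 8/23)
L = F + t·(C−F) with t = 8/23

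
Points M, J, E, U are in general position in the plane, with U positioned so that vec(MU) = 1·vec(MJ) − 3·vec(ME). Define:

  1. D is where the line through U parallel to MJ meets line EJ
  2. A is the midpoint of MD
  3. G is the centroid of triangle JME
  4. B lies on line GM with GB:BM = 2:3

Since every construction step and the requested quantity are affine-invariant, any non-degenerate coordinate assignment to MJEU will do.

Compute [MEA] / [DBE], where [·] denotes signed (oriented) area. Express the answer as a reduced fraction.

Choose coordinates M = (0, 0), J = (1, 0), E = (0, 1), U = (1, -3).
1. D is where the line through U parallel to MJ meets line EJ ⇒ D = (4, -3)
2. A is the midpoint of MD ⇒ A = (2, -3/2)
3. G is the centroid of triangle JME ⇒ G = (1/3, 1/3)
4. B lies on line GM with GB:BM = 2:3 ⇒ B = (1/5, 1/5)
2·[MEA] = -2, 2·[DBE] = -12/5
[MEA]:[DBE] = -2:-12/5 = 5/6

[MEA]:[DBE] = 5/6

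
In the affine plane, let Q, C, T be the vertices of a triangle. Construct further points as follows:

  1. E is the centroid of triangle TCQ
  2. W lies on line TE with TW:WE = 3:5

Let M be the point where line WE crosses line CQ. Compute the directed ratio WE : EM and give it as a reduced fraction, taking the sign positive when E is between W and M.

WE:EM = 5/4

Assign Q = (0, 0), C = (1, 0), T = (0, 1) — the answer is frame-independent, so this choice is without loss of generality.
1. E is the centroid of triangle TCQ ⇒ E = (1/3, 1/3)
2. W lies on line TE with TW:WE = 3:5 ⇒ W = (1/8, 3/4)
line WE meets CQ at M = (1/2, 0)
E = W + t·(M−W) with t = 5/9, so WE:EM = 5/9:4/9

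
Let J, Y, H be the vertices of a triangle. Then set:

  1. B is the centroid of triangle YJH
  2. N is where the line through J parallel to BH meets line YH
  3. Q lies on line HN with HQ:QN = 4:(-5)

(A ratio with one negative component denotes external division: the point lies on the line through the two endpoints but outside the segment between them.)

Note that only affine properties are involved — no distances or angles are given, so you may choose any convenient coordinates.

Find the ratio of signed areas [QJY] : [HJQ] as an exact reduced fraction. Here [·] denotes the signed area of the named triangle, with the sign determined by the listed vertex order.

Assign J = (0, 0), Y = (1, 0), H = (0, 1) — the answer is frame-independent, so this choice is without loss of generality.
1. B is the centroid of triangle YJH ⇒ B = (1/3, 1/3)
2. N is where the line through J parallel to BH meets line YH ⇒ N = (-1, 2)
3. Q lies on line HN with HQ:QN = 4:(-5) ⇒ Q = (4, -3)
2·[QJY] = -3, 2·[HJQ] = 4
[QJY]:[HJQ] = -3:4 = -3/4

[QJY]:[HJQ] = -3/4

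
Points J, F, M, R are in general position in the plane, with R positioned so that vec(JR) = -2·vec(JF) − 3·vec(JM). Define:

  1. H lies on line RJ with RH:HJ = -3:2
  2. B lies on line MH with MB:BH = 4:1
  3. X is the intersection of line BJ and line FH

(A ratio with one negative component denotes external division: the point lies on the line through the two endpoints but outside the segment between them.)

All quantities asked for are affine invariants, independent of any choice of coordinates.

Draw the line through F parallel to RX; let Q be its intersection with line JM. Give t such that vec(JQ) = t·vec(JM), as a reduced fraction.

Set J = (0, 0), F = (1, 0), M = (0, 1), R = (-2, -3); any affine frame gives the same invariant.
1. H lies on line RJ with RH:HJ = -3:2 ⇒ H = (4, 6)
2. B lies on line MH with MB:BH = 4:1 ⇒ B = (16/5, 5)
3. X is the intersection of line BJ and line FH ⇒ X = (32/7, 50/7)
through F parallel to RX: direction (46/7, 71/7); meets JM at Q = (0, -71/46)
Q = J + t·(M−J) with t = -71/46

t = -71/46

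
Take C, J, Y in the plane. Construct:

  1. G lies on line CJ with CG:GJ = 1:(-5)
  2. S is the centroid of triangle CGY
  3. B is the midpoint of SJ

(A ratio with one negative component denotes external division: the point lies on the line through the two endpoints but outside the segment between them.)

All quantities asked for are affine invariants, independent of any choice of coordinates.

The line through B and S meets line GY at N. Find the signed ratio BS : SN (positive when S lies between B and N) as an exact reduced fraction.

BS:SN = 7

Work in coordinates with C = (0, 0), J = (1, 0), Y = (0, 1).
1. G lies on line CJ with CG:GJ = 1:(-5) ⇒ G = (-1/4, 0)
2. S is the centroid of triangle CGY ⇒ S = (-1/12, 1/3)
3. B is the midpoint of SJ ⇒ B = (11/24, 1/6)
line BS meets GY at N = (-9/56, 5/14)
S = B + t·(N−B) with t = 7/8, so BS:SN = 7/8:1/8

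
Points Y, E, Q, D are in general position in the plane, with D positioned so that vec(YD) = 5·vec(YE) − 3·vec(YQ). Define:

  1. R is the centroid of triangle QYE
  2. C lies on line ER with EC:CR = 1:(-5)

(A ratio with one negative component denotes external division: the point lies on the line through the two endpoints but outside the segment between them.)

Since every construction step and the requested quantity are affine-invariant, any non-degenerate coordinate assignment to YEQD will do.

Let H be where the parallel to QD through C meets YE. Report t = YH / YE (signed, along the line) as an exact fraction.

t = 17/16

Choose coordinates Y = (0, 0), E = (1, 0), Q = (0, 1), D = (5, -3).
1. R is the centroid of triangle QYE ⇒ R = (1/3, 1/3)
2. C lies on line ER with EC:CR = 1:(-5) ⇒ C = (7/6, -1/12)
through C parallel to QD: direction (5, -4); meets YE at H = (17/16, 0)
H = Y + t·(E−Y) with t = 17/16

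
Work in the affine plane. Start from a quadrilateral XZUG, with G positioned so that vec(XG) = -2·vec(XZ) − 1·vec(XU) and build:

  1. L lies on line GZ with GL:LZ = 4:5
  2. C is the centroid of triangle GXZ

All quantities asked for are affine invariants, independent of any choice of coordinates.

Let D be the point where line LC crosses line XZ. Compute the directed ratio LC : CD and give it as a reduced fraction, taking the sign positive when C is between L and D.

LC:CD = 2/3

Choose coordinates X = (0, 0), Z = (1, 0), U = (0, 1), G = (-2, -1).
1. L lies on line GZ with GL:LZ = 4:5 ⇒ L = (-2/3, -5/9)
2. C is the centroid of triangle GXZ ⇒ C = (-1/3, -1/3)
line LC meets XZ at D = (1/6, 0)
C = L + t·(D−L) with t = 2/5, so LC:CD = 2/5:3/5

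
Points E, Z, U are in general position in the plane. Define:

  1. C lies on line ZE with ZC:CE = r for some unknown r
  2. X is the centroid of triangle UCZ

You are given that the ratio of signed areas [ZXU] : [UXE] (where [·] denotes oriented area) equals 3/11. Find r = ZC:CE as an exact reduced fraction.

r = 3/4

Set E = (0, 0), Z = (1, 0), U = (0, 1); any affine frame gives the same invariant.
1. With ZC:CE = r, write λ = r/(r+1) so C = Z + λ·(E−Z); C is affine-linear in λ
2. X is the centroid of triangle UCZ ⇒ X is an affine combination of earlier points and hence also affine-linear in λ
Every point depending on C is an affine combination of C and λ-independent points, so each such coordinate is linear in λ; the λ² term in each signed area is a multiple of (E−Z)×(E−Z) = 0, so 2·[ZXU] and 2·[UXE] are each linear in λ. Evaluating at λ=0 and λ=1:
  2·[ZXU] = -1/3·λ,   2·[UXE] = 1/3·λ − 2/3
So [ZXU]:[UXE] = (-1/3·λ) / (1/3·λ − 2/3). Setting this equal to 3/11:
  -1/3·λ = 3/11·(1/3·λ − 2/3)  ⇒  λ = 3/7
Then r = λ/(1−λ) = (3/7)/(4/7) = 3/4. Check: with r = 3/4, C = (4/7, 0) and [ZXU]:[UXE] = 3/11 as required.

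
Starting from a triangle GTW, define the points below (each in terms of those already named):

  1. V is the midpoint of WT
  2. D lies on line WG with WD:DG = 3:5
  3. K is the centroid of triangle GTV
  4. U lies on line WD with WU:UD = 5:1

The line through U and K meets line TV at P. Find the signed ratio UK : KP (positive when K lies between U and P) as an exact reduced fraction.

UK:KP = -1/16

Choose coordinates G = (0, 0), T = (1, 0), W = (0, 1).
1. V is the midpoint of WT ⇒ V = (1/2, 1/2)
2. D lies on line WG with WD:DG = 3:5 ⇒ D = (0, 5/8)
3. K is the centroid of triangle GTV ⇒ K = (1/2, 1/6)
4. U lies on line WD with WU:UD = 5:1 ⇒ U = (0, 11/16)
line UK meets TV at P = (-15/2, 17/2)
K = U + t·(P−U) with t = -1/15, so UK:KP = -1/15:16/15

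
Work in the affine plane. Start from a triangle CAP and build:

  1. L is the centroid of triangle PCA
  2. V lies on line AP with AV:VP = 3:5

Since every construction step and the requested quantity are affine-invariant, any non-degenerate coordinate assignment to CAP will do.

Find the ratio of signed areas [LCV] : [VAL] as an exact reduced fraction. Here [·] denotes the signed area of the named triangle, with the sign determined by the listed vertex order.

[LCV]:[VAL] = -2/3

Set C = (0, 0), A = (1, 0), P = (0, 1); any affine frame gives the same invariant.
1. L is the centroid of triangle PCA ⇒ L = (1/3, 1/3)
2. V lies on line AP with AV:VP = 3:5 ⇒ V = (5/8, 3/8)
2·[LCV] = 1/12, 2·[VAL] = -1/8
[LCV]:[VAL] = 1/12:-1/8 = -2/3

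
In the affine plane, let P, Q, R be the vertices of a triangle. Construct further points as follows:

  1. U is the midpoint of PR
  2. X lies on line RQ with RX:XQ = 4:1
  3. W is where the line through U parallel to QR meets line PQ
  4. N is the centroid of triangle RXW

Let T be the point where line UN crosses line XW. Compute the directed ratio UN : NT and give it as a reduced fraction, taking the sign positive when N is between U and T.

Work in coordinates with P = (0, 0), Q = (1, 0), R = (0, 1).
1. U is the midpoint of PR ⇒ U = (0, 1/2)
2. X lies on line RQ with RX:XQ = 4:1 ⇒ X = (4/5, 1/5)
3. W is where the line through U parallel to QR meets line PQ ⇒ W = (1/2, 0)
4. N is the centroid of triangle RXW ⇒ N = (13/30, 2/5)
line UN meets XW at T = (13/14, 2/7)
N = U + t·(T−U) with t = 7/15, so UN:NT = 7/15:8/15

UN:NT = 7/8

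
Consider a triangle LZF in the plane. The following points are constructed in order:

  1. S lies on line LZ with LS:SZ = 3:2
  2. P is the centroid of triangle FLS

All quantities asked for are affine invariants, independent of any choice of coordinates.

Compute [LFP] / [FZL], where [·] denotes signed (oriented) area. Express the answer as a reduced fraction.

[LFP]:[FZL] = 1/5

Choose coordinates L = (0, 0), Z = (1, 0), F = (0, 1).
1. S lies on line LZ with LS:SZ = 3:2 ⇒ S = (3/5, 0)
2. P is the centroid of triangle FLS ⇒ P = (1/5, 1/3)
2·[LFP] = -1/5, 2·[FZL] = -1
[LFP]:[FZL] = -1/5:-1 = 1/5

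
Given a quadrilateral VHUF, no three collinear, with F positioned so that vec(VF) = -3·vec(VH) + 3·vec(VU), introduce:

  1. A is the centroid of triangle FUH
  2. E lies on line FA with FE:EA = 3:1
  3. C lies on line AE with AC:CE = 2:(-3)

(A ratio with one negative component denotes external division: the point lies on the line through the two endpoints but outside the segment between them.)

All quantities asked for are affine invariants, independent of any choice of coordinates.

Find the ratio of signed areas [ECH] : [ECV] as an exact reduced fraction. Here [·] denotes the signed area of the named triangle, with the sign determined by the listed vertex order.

[ECH]:[ECV] = 1/6

Choose coordinates V = (0, 0), H = (1, 0), U = (0, 1), F = (-3, 3).
1. A is the centroid of triangle FUH ⇒ A = (-2/3, 4/3)
2. E lies on line FA with FE:EA = 3:1 ⇒ E = (-5/4, 7/4)
3. C lies on line AE with AC:CE = 2:(-3) ⇒ C = (1/2, 1/2)
2·[ECH] = -1/4, 2·[ECV] = -3/2
[ECH]:[ECV] = -1/4:-3/2 = 1/6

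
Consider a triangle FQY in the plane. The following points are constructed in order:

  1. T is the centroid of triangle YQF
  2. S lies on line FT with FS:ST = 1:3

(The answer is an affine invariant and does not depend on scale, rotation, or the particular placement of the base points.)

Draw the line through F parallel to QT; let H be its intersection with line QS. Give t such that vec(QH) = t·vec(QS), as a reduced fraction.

t = 4/3

Work in coordinates with F = (0, 0), Q = (1, 0), Y = (0, 1).
1. T is the centroid of triangle YQF ⇒ T = (1/3, 1/3)
2. S lies on line FT with FS:ST = 1:3 ⇒ S = (1/12, 1/12)
through F parallel to QT: direction (-2/3, 1/3); meets QS at H = (-2/9, 1/9)
H = Q + t·(S−Q) with t = 4/3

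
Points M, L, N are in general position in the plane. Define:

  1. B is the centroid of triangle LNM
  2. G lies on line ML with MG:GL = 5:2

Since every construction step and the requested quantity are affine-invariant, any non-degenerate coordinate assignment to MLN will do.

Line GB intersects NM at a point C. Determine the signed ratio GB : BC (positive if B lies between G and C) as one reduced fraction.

Assign M = (0, 0), L = (1, 0), N = (0, 1) — the answer is frame-independent, so this choice is without loss of generality.
1. B is the centroid of triangle LNM ⇒ B = (1/3, 1/3)
2. G lies on line ML with MG:GL = 5:2 ⇒ G = (5/7, 0)
line GB meets NM at C = (0, 5/8)
B = G + t·(C−G) with t = 8/15, so GB:BC = 8/15:7/15

GB:BC = 8/7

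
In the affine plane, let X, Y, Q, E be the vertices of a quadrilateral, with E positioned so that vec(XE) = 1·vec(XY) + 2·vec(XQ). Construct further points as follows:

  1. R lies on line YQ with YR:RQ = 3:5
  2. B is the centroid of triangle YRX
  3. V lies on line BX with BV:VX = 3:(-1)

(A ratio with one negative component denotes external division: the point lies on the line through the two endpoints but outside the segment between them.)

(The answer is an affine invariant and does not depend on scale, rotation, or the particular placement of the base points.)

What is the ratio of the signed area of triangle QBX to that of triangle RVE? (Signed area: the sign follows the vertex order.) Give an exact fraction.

[QBX]:[RVE] = 13/31

Choose coordinates X = (0, 0), Y = (1, 0), Q = (0, 1), E = (1, 2).
1. R lies on line YQ with YR:RQ = 3:5 ⇒ R = (5/8, 3/8)
2. B is the centroid of triangle YRX ⇒ B = (13/24, 1/8)
3. V lies on line BX with BV:VX = 3:(-1) ⇒ V = (-13/48, -1/16)
2·[QBX] = -13/24, 2·[RVE] = -31/24
[QBX]:[RVE] = -13/24:-31/24 = 13/31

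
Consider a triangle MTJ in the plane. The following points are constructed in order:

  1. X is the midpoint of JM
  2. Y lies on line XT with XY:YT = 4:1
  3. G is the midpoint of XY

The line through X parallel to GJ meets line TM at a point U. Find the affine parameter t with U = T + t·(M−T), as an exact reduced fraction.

t = 5/7

Choose coordinates M = (0, 0), T = (1, 0), J = (0, 1).
1. X is the midpoint of JM ⇒ X = (0, 1/2)
2. Y lies on line XT with XY:YT = 4:1 ⇒ Y = (4/5, 1/10)
3. G is the midpoint of XY ⇒ G = (2/5, 3/10)
through X parallel to GJ: direction (-2/5, 7/10); meets TM at U = (2/7, 0)
U = T + t·(M−T) with t = 5/7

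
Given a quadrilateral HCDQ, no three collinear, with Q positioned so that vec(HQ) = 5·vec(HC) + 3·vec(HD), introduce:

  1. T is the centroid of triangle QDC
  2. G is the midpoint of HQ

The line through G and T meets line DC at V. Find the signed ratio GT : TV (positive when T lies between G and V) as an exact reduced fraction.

Set H = (0, 0), C = (1, 0), D = (0, 1), Q = (5, 3); any affine frame gives the same invariant.
1. T is the centroid of triangle QDC ⇒ T = (2, 4/3)
2. G is the midpoint of HQ ⇒ G = (5/2, 3/2)
line GT meets DC at V = (1/4, 3/4)
T = G + t·(V−G) with t = 2/9, so GT:TV = 2/9:7/9

GT:TV = 2/7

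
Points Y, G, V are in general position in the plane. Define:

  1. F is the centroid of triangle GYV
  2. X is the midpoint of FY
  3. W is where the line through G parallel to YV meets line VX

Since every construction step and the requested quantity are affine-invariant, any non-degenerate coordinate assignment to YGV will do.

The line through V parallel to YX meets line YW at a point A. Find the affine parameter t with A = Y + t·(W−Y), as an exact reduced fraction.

Set Y = (0, 0), G = (1, 0), V = (0, 1); any affine frame gives the same invariant.
1. F is the centroid of triangle GYV ⇒ F = (1/3, 1/3)
2. X is the midpoint of FY ⇒ X = (1/6, 1/6)
3. W is where the line through G parallel to YV meets line VX ⇒ W = (1, -4)
through V parallel to YX: direction (1/6, 1/6); meets YW at A = (-1/5, 4/5)
A = Y + t·(W−Y) with t = -1/5

t = -1/5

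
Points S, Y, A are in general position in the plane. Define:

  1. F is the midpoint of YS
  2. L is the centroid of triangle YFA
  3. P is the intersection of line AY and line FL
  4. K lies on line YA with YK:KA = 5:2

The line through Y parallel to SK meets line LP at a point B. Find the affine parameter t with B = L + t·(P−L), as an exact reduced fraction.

Choose coordinates S = (0, 0), Y = (1, 0), A = (0, 1).
1. F is the midpoint of YS ⇒ F = (1/2, 0)
2. L is the centroid of triangle YFA ⇒ L = (1/2, 1/3)
3. P is the intersection of line AY and line FL ⇒ P = (1/2, 1/2)
4. K lies on line YA with YK:KA = 5:2 ⇒ K = (2/7, 5/7)
through Y parallel to SK: direction (2/7, 5/7); meets LP at B = (1/2, -5/4)
B = L + t·(P−L) with t = -19/2

t = -19/2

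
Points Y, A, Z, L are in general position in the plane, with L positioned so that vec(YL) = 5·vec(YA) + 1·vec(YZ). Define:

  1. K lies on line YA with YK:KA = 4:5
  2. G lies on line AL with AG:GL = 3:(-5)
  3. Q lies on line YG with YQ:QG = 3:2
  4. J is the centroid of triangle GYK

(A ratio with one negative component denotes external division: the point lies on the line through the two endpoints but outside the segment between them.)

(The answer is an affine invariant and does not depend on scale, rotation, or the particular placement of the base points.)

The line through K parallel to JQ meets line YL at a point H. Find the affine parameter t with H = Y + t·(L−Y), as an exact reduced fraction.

Work in coordinates with Y = (0, 0), A = (1, 0), Z = (0, 1), L = (5, 1).
1. K lies on line YA with YK:KA = 4:5 ⇒ K = (4/9, 0)
2. G lies on line AL with AG:GL = 3:(-5) ⇒ G = (-5, -3/2)
3. Q lies on line YG with YQ:QG = 3:2 ⇒ Q = (-3, -9/10)
4. J is the centroid of triangle GYK ⇒ J = (-41/27, -1/2)
through K parallel to JQ: direction (-40/27, -2/5); meets YL at H = (12/7, 12/35)
H = Y + t·(L−Y) with t = 12/35

t = 12/35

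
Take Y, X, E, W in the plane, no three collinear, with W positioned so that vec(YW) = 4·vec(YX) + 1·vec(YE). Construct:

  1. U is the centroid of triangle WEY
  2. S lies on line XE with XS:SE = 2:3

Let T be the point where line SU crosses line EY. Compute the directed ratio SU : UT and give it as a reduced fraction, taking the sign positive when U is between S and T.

Assign Y = (0, 0), X = (1, 0), E = (0, 1), W = (4, 1) — the answer is frame-independent, so this choice is without loss of generality.
1. U is the centroid of triangle WEY ⇒ U = (4/3, 2/3)
2. S lies on line XE with XS:SE = 2:3 ⇒ S = (3/5, 2/5)
line SU meets EY at T = (0, 2/11)
U = S + t·(T−S) with t = -11/9, so SU:UT = -11/9:20/9

SU:UT = -11/20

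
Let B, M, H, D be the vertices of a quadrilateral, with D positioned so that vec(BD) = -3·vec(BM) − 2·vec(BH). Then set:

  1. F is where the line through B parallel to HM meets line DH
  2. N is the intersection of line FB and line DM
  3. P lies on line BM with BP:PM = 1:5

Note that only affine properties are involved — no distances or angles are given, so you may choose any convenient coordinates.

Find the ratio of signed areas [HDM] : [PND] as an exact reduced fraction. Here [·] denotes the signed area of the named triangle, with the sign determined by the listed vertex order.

[HDM]:[PND] = -108/25

Set B = (0, 0), M = (1, 0), H = (0, 1), D = (-3, -2); any affine frame gives the same invariant.
1. F is where the line through B parallel to HM meets line DH ⇒ F = (-1/2, 1/2)
2. N is the intersection of line FB and line DM ⇒ N = (1/3, -1/3)
3. P lies on line BM with BP:PM = 1:5 ⇒ P = (1/6, 0)
2·[HDM] = 6, 2·[PND] = -25/18
[HDM]:[PND] = 6:-25/18 = -108/25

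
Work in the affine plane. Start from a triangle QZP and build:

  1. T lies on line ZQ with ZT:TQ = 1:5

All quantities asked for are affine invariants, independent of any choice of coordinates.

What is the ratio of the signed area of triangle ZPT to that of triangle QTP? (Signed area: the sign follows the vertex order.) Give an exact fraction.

[ZPT]:[QTP] = 1/5

Choose coordinates Q = (0, 0), Z = (1, 0), P = (0, 1).
1. T lies on line ZQ with ZT:TQ = 1:5 ⇒ T = (5/6, 0)
2·[ZPT] = 1/6, 2·[QTP] = 5/6
[ZPT]:[QTP] = 1/6:5/6 = 1/5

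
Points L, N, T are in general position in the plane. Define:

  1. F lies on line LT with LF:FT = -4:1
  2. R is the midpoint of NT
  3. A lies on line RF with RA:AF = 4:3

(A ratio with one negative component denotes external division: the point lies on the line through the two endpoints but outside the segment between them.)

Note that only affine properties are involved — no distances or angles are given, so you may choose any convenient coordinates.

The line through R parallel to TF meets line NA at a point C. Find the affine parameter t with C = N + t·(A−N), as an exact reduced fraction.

Choose coordinates L = (0, 0), N = (1, 0), T = (0, 1).
1. F lies on line LT with LF:FT = -4:1 ⇒ F = (0, 4/3)
2. R is the midpoint of NT ⇒ R = (1/2, 1/2)
3. A lies on line RF with RA:AF = 4:3 ⇒ A = (3/14, 41/42)
through R parallel to TF: direction (0, 1/3); meets NA at C = (1/2, 41/66)
C = N + t·(A−N) with t = 7/11

t = 7/11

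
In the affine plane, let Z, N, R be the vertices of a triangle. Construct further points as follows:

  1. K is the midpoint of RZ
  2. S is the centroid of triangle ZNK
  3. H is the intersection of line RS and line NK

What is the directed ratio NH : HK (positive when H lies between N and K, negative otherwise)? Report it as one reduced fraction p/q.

Assign Z = (0, 0), N = (1, 0), R = (0, 1) — the answer is frame-independent, so this choice is without loss of generality.
1. K is the midpoint of RZ ⇒ K = (0, 1/2)
2. S is the centroid of triangle ZNK ⇒ S = (1/3, 1/6)
3. H is the intersection of line RS and line NK ⇒ H = (1/4, 3/8)
H = N + t·(K−N) with t = 3/4, so NH:HK = t:(1−t) = 3/4:1/4

NH:HK = 3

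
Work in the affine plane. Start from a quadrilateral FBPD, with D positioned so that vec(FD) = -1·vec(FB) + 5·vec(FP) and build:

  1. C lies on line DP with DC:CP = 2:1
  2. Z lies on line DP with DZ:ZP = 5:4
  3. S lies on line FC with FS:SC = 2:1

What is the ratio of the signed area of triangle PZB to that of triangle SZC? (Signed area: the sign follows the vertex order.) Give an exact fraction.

Work in coordinates with F = (0, 0), B = (1, 0), P = (0, 1), D = (-1, 5).
1. C lies on line DP with DC:CP = 2:1 ⇒ C = (-1/3, 7/3)
2. Z lies on line DP with DZ:ZP = 5:4 ⇒ Z = (-4/9, 25/9)
3. S lies on line FC with FS:SC = 2:1 ⇒ S = (-2/9, 14/9)
2·[PZB] = -4/3, 2·[SZC] = -1/27
[PZB]:[SZC] = -4/3:-1/27 = 36

[PZB]:[SZC] = 36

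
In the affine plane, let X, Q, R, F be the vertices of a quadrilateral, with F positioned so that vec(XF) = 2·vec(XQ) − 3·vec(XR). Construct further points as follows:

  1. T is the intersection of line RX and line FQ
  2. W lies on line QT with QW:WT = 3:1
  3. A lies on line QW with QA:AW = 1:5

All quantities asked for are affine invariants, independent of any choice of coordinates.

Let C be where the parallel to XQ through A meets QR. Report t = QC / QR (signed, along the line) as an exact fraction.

t = 3/8

Choose coordinates X = (0, 0), Q = (1, 0), R = (0, 1), F = (2, -3).
1. T is the intersection of line RX and line FQ ⇒ T = (0, 3)
2. W lies on line QT with QW:WT = 3:1 ⇒ W = (1/4, 9/4)
3. A lies on line QW with QA:AW = 1:5 ⇒ A = (7/8, 3/8)
through A parallel to XQ: direction (1, 0); meets QR at C = (5/8, 3/8)
C = Q + t·(R−Q) with t = 3/8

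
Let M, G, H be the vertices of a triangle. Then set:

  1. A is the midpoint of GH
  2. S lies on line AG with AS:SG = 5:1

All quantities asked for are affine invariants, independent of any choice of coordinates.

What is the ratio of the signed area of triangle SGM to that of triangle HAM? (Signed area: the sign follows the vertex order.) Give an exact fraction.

Work in coordinates with M = (0, 0), G = (1, 0), H = (0, 1).
1. A is the midpoint of GH ⇒ A = (1/2, 1/2)
2. S lies on line AG with AS:SG = 5:1 ⇒ S = (11/12, 1/12)
2·[SGM] = -1/12, 2·[HAM] = -1/2
[SGM]:[HAM] = -1/12:-1/2 = 1/6

[SGM]:[HAM] = 1/6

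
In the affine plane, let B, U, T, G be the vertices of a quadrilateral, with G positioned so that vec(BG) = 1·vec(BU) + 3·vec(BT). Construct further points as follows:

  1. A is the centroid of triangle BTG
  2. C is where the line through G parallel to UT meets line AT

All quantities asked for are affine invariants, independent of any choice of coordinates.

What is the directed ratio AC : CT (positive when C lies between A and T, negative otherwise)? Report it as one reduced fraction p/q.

Work in coordinates with B = (0, 0), U = (1, 0), T = (0, 1), G = (1, 3).
1. A is the centroid of triangle BTG ⇒ A = (1/3, 4/3)
2. C is where the line through G parallel to UT meets line AT ⇒ C = (3/2, 5/2)
C = A + t·(T−A) with t = -7/2, so AC:CT = t:(1−t) = -7/2:9/2

AC:CT = -7/9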